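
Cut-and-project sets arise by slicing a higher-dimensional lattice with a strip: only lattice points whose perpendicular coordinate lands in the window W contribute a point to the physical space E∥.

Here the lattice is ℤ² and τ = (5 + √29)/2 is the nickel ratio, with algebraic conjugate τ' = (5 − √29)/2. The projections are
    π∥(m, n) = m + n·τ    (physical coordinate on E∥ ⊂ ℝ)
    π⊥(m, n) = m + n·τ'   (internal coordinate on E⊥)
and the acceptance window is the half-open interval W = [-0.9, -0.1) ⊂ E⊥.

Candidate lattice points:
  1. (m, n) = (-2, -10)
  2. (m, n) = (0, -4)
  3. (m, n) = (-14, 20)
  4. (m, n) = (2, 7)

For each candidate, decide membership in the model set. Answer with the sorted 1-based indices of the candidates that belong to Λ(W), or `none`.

none

Compute τ' = (5−√29)/2 = -0.192582, so π⊥(m,n) = m -0.192582·n.
#1 (-2,-10): internal coord -2 + (-10)·τ' = -0.074176; -0.074176 ∉ [-0.9, -0.1) → out
#2 (0,-4): internal coord 0 + (-4)·τ' = +0.770330; +0.770330 ∉ [-0.9, -0.1) → out
#3 (-14,20): internal coord -14 + (20)·τ' = -17.851648; -17.851648 ∉ [-0.9, -0.1) → out
#4 (2,7): internal coord 2 + (7)·τ' = +0.651923; +0.651923 ∉ [-0.9, -0.1) → out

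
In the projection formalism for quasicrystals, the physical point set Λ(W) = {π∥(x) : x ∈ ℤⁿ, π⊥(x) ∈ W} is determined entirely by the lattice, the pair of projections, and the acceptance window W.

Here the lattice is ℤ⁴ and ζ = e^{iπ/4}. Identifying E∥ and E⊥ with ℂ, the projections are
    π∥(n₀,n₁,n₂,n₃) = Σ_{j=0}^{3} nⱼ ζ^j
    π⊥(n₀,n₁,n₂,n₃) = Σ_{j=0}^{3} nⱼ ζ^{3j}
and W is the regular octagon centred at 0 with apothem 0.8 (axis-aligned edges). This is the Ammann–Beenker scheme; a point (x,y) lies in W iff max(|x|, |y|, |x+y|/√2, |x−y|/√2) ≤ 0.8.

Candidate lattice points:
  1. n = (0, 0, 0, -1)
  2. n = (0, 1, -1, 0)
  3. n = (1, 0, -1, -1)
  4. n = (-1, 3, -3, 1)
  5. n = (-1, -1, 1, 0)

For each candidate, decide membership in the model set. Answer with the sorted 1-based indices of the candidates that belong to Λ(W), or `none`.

3

Internal map: ζ^{3j} for j=0..3 gives (1,0), (−√2/2,√2/2), (0,−1), (√2/2,√2/2).
candidate 1: n = (0, 0, 0, -1) → π⊥ ≈ (-0.707107, -0.707107); max(|x|,|y|,|x±y|/√2) = 1.000000 > 0.8 ⇒ ∉ W
candidate 2: n = (0, 1, -1, 0) → π⊥ ≈ (-0.707107, +1.707107); max(|x|,|y|,|x±y|/√2) = 1.707107 > 0.8 ⇒ ∉ W
candidate 3: n = (1, 0, -1, -1) → π⊥ ≈ (+0.292893, +0.292893); max(|x|,|y|,|x±y|/√2) = 0.414214 ≤ 0.8 ⇒ ∈ W
candidate 4: n = (-1, 3, -3, 1) → π⊥ ≈ (-2.414214, +5.828427); max(|x|,|y|,|x±y|/√2) = 5.828427 > 0.8 ⇒ ∉ W
candidate 5: n = (-1, -1, 1, 0) → π⊥ ≈ (-0.292893, -1.707107); max(|x|,|y|,|x±y|/√2) = 1.707107 > 0.8 ⇒ ∉ W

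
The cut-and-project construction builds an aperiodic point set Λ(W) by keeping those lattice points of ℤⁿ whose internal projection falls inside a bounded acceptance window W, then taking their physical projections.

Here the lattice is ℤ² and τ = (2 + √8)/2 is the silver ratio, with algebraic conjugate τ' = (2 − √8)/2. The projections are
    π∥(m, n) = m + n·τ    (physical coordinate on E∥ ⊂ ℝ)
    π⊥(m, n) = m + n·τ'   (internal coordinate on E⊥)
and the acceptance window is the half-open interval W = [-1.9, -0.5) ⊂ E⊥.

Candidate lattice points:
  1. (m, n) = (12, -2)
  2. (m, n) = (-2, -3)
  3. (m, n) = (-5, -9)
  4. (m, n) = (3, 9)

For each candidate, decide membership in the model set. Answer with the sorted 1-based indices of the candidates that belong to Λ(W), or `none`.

Numerically τ ≈ 2.414214 and τ' = −1/τ ≈ -0.414214.
#1 (12,-2): internal coord 12 + (-2)·τ' = +12.828427; +12.828427 ∉ [-1.9, -0.5) → out
#2 (-2,-3): internal coord -2 + (-3)·τ' = -0.757359; -0.757359 ∈ [-1.9, -0.5) → IN Λ
#3 (-5,-9): internal coord -5 + (-9)·τ' = -1.272078; -1.272078 ∈ [-1.9, -0.5) → IN Λ
#4 (3,9): internal coord 3 + (9)·τ' = -0.727922; -0.727922 ∈ [-1.9, -0.5) → IN Λ

2, 3, 4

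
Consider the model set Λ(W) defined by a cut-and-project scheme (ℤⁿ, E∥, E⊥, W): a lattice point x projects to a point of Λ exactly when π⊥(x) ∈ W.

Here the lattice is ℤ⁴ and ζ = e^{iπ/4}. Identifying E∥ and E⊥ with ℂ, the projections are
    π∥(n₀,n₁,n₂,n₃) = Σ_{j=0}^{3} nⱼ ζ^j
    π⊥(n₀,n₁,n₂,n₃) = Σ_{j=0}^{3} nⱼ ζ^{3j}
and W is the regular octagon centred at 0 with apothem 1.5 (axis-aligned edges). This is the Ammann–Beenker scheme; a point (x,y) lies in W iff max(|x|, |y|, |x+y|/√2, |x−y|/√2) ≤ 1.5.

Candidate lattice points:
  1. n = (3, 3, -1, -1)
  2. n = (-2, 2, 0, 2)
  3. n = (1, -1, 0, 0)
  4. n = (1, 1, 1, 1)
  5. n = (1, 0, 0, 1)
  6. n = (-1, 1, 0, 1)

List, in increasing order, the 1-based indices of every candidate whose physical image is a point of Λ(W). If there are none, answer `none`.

π⊥(n) = n₀ + n₁ζ³ + n₂ζ⁶ + n₃ζ⁹ where ζ = e^{iπ/4}.
#1 (3, 3, -1, -1): internal (0.171573, 2.414214); octagon support 2.414214 vs apothem 1.5 → ∉ W
#2 (-2, 2, 0, 2): internal (-2.000000, 2.828427); octagon support 3.414214 vs apothem 1.5 → ∉ W
#3 (1, -1, 0, 0): internal (1.707107, -0.707107); octagon support 1.707107 vs apothem 1.5 → ∉ W
#4 (1, 1, 1, 1): internal (1.000000, 0.414214); octagon support 1.000000 vs apothem 1.5 → ∈ W
#5 (1, 0, 0, 1): internal (1.707107, 0.707107); octagon support 1.707107 vs apothem 1.5 → ∉ W
#6 (-1, 1, 0, 1): internal (-1.000000, 1.414214); octagon support 1.707107 vs apothem 1.5 → ∉ W

4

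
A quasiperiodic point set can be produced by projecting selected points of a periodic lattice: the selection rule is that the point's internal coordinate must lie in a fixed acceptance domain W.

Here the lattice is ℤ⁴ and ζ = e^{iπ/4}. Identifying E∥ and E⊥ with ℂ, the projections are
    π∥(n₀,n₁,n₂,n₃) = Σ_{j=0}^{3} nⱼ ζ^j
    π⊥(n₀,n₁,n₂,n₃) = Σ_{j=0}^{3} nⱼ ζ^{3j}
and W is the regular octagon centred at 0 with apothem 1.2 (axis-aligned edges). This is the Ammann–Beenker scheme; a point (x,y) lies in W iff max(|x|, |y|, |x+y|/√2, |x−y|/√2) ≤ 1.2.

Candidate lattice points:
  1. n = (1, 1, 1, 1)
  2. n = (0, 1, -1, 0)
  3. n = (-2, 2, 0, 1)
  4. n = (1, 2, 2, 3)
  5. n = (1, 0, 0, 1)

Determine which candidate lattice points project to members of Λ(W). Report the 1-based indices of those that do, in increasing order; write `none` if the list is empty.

1

Internal map: ζ^{3j} for j=0..3 gives (1,0), (−√2/2,√2/2), (0,−1), (√2/2,√2/2).
#1 (1, 1, 1, 1): internal (1.000000, 0.414214); octagon support 1.000000 vs apothem 1.2 → ∈ W
#2 (0, 1, -1, 0): internal (-0.707107, 1.707107); octagon support 1.707107 vs apothem 1.2 → ∉ W
#3 (-2, 2, 0, 1): internal (-2.707107, 2.121320); octagon support 3.414214 vs apothem 1.2 → ∉ W
#4 (1, 2, 2, 3): internal (1.707107, 1.535534); octagon support 2.292893 vs apothem 1.2 → ∉ W
#5 (1, 0, 0, 1): internal (1.707107, 0.707107); octagon support 1.707107 vs apothem 1.2 → ∉ W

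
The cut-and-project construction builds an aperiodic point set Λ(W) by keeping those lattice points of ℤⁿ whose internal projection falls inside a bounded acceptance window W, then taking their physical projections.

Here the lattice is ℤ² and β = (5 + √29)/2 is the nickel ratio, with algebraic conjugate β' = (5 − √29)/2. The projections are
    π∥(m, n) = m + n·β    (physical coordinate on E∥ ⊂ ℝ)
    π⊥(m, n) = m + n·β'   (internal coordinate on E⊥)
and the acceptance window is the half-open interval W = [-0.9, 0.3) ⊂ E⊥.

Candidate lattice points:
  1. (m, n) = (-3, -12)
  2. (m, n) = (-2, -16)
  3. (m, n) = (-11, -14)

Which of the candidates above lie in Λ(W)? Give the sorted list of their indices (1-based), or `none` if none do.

1

Compute β' = (5−√29)/2 = -0.192582, so π⊥(m,n) = m -0.192582·n.
candidate 1: (m,n)=(-3,-12) → π∥ = -3-12·β ≈ -65.310989, π⊥ = -3-12·β' ≈ -0.689011 ∈ [-0.9, 0.3) ⇒ IN Λ
candidate 2: (m,n)=(-2,-16) → π∥ = -2-16·β ≈ -85.081318, π⊥ = -2-16·β' ≈ 1.081318 ∉ [-0.9, 0.3) ⇒ out
candidate 3: (m,n)=(-11,-14) → π∥ = -11-14·β ≈ -83.696154, π⊥ = -11-14·β' ≈ -8.303846 ∉ [-0.9, 0.3) ⇒ out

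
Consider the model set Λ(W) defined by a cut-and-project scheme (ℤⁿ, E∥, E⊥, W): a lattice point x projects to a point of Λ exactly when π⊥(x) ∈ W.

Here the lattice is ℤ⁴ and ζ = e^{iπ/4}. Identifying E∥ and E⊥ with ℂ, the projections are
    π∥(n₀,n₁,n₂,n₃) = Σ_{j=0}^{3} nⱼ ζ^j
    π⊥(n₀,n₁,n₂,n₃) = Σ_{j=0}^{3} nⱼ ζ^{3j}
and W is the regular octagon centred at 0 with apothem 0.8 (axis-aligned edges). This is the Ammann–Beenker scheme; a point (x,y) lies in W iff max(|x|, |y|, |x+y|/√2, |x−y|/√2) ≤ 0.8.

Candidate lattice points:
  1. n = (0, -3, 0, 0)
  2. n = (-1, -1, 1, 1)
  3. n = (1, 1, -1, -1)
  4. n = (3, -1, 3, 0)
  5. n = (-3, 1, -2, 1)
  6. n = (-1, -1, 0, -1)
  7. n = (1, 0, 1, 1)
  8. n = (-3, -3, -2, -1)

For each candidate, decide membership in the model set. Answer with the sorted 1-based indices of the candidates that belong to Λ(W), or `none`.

Internal map: ζ^{3j} for j=0..3 gives (1,0), (−√2/2,√2/2), (0,−1), (√2/2,√2/2).
#1 (0, -3, 0, 0): internal (2.12132, -2.12132); octagon support 3.00000 vs apothem 0.8 → ∉ W
#2 (-1, -1, 1, 1): internal (0.41421, -1.00000); octagon support 1.00000 vs apothem 0.8 → ∉ W
#3 (1, 1, -1, -1): internal (-0.41421, 1.00000); octagon support 1.00000 vs apothem 0.8 → ∉ W
#4 (3, -1, 3, 0): internal (3.70711, -3.70711); octagon support 5.24264 vs apothem 0.8 → ∉ W
#5 (-3, 1, -2, 1): internal (-3.00000, 3.41421); octagon support 4.53553 vs apothem 0.8 → ∉ W
#6 (-1, -1, 0, -1): internal (-1.00000, -1.41421); octagon support 1.70711 vs apothem 0.8 → ∉ W
#7 (1, 0, 1, 1): internal (1.70711, -0.29289); octagon support 1.70711 vs apothem 0.8 → ∉ W
#8 (-3, -3, -2, -1): internal (-1.58579, -0.82843); octagon support 1.70711 vs apothem 0.8 → ∉ W

none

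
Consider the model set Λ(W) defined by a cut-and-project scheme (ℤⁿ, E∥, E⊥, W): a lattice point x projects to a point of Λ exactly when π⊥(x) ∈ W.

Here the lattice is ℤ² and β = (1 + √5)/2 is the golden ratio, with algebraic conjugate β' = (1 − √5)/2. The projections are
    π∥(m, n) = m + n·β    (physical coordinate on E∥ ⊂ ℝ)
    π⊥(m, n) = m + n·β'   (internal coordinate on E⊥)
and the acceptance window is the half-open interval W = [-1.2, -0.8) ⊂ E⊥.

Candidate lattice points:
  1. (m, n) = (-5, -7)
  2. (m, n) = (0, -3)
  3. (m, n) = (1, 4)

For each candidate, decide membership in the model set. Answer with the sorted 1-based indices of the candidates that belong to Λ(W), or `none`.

β' = (1−√5)/2 ≈ -0.618034.
[1] lift (-5,-7): star map gives -0.673762; window check -1.2 ≤ -0.673762 < -0.8 is false → out
[2] lift (0,-3): star map gives 1.854102; window check -1.2 ≤ 1.854102 < -0.8 is false → out
[3] lift (1,4): star map gives -1.472136; window check -1.2 ≤ -1.472136 < -0.8 is false → out

none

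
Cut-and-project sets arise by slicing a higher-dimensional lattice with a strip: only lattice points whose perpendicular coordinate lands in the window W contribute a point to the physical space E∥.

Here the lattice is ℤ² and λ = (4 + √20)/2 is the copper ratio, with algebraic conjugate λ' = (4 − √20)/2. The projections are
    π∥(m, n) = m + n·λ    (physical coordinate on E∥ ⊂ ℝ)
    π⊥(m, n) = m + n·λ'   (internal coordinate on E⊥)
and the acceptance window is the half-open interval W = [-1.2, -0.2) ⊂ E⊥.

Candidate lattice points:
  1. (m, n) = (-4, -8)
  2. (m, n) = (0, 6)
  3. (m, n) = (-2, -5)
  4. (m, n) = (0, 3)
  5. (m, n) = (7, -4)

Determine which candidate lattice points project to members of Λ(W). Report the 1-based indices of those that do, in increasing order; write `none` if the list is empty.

3, 4

Numerically λ ≈ 4.23607 and λ' = −1/λ ≈ -0.23607.
[1] lift (-4,-8): star map gives -2.11146; window check -1.2 ≤ -2.11146 < -0.2 is false → out
[2] lift (0,6): star map gives -1.41641; window check -1.2 ≤ -1.41641 < -0.2 is false → out
[3] lift (-2,-5): star map gives -0.81966; window check -1.2 ≤ -0.81966 < -0.2 is true → IN Λ
[4] lift (0,3): star map gives -0.70820; window check -1.2 ≤ -0.70820 < -0.2 is true → IN Λ
[5] lift (7,-4): star map gives 7.94427; window check -1.2 ≤ 7.94427 < -0.2 is false → out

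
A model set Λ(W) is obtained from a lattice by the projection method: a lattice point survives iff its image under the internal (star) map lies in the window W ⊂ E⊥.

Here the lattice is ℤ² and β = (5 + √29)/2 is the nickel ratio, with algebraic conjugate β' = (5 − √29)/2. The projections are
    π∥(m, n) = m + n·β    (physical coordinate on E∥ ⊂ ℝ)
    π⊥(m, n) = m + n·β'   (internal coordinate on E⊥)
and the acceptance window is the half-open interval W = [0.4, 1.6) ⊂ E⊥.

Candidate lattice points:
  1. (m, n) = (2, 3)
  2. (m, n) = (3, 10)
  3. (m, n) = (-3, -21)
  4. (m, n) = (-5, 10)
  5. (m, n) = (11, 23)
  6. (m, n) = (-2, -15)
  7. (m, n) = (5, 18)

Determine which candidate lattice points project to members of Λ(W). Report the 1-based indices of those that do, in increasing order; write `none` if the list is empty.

Numerically β ≈ 5.192582 and β' = −1/β ≈ -0.192582.
#1 (2,3): internal coord 2 + (3)·β' = +1.422253; +1.422253 ∈ [0.4, 1.6) → IN Λ
#2 (3,10): internal coord 3 + (10)·β' = +1.074176; +1.074176 ∈ [0.4, 1.6) → IN Λ
#3 (-3,-21): internal coord -3 + (-21)·β' = +1.044230; +1.044230 ∈ [0.4, 1.6) → IN Λ
#4 (-5,10): internal coord -5 + (10)·β' = -6.925824; -6.925824 ∉ [0.4, 1.6) → out
#5 (11,23): internal coord 11 + (23)·β' = +6.570605; +6.570605 ∉ [0.4, 1.6) → out
#6 (-2,-15): internal coord -2 + (-15)·β' = +0.888736; +0.888736 ∈ [0.4, 1.6) → IN Λ
#7 (5,18): internal coord 5 + (18)·β' = +1.533517; +1.533517 ∈ [0.4, 1.6) → IN Λ

1, 2, 3, 6, 7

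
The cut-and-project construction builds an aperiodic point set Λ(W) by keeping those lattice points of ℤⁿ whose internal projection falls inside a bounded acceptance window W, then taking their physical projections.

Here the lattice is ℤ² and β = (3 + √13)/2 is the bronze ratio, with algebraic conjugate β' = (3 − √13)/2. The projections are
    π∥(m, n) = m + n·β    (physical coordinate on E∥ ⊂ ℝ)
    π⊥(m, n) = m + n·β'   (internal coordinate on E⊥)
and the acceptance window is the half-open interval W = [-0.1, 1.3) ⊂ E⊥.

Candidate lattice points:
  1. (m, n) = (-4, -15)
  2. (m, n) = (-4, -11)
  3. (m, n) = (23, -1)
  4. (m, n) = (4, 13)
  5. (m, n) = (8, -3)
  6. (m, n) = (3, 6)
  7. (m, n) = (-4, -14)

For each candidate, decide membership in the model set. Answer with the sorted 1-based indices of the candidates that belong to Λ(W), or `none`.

Numerically β ≈ 3.3028 and β' = −1/β ≈ -0.3028.
#1 (-4,-15): internal coord -4 + (-15)·β' = +0.5416; +0.5416 ∈ [-0.1, 1.3) → IN Λ
#2 (-4,-11): internal coord -4 + (-11)·β' = -0.6695; -0.6695 ∉ [-0.1, 1.3) → out
#3 (23,-1): internal coord 23 + (-1)·β' = +23.3028; +23.3028 ∉ [-0.1, 1.3) → out
#4 (4,13): internal coord 4 + (13)·β' = +0.0639; +0.0639 ∈ [-0.1, 1.3) → IN Λ
#5 (8,-3): internal coord 8 + (-3)·β' = +8.9083; +8.9083 ∉ [-0.1, 1.3) → out
#6 (3,6): internal coord 3 + (6)·β' = +1.1833; +1.1833 ∈ [-0.1, 1.3) → IN Λ
#7 (-4,-14): internal coord -4 + (-14)·β' = +0.2389; +0.2389 ∈ [-0.1, 1.3) → IN Λ

1, 4, 6, 7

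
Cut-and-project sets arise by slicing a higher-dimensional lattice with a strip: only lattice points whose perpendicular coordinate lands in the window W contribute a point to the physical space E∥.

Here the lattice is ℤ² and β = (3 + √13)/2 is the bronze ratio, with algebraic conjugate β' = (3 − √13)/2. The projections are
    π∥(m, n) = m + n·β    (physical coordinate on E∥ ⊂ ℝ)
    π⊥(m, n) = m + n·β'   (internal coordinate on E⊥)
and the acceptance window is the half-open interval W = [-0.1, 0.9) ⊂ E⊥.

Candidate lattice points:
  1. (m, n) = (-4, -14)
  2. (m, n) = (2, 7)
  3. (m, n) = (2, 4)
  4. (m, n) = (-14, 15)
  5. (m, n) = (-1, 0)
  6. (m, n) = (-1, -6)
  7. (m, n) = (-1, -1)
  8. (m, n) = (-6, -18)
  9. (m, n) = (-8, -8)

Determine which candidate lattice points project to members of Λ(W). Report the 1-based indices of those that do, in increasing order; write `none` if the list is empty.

1, 3, 6

Numerically β ≈ 3.30278 and β' = −1/β ≈ -0.30278.
candidate 1: (m,n)=(-4,-14) → π∥ = -4-14·β ≈ -50.23886, π⊥ = -4-14·β' ≈ 0.23886 ∈ [-0.1, 0.9) ⇒ IN Λ
candidate 2: (m,n)=(2,7) → π∥ = 2+7·β ≈ 25.11943, π⊥ = 2+7·β' ≈ -0.11943 ∉ [-0.1, 0.9) ⇒ out
candidate 3: (m,n)=(2,4) → π∥ = 2+4·β ≈ 15.21110, π⊥ = 2+4·β' ≈ 0.78890 ∈ [-0.1, 0.9) ⇒ IN Λ
candidate 4: (m,n)=(-14,15) → π∥ = -14+15·β ≈ 35.54163, π⊥ = -14+15·β' ≈ -18.54163 ∉ [-0.1, 0.9) ⇒ out
candidate 5: (m,n)=(-1,0) → π∥ = -1+0·β ≈ -1.00000, π⊥ = -1+0·β' ≈ -1.00000 ∉ [-0.1, 0.9) ⇒ out
candidate 6: (m,n)=(-1,-6) → π∥ = -1-6·β ≈ -20.81665, π⊥ = -1-6·β' ≈ 0.81665 ∈ [-0.1, 0.9) ⇒ IN Λ
candidate 7: (m,n)=(-1,-1) → π∥ = -1-1·β ≈ -4.30278, π⊥ = -1-1·β' ≈ -0.69722 ∉ [-0.1, 0.9) ⇒ out
candidate 8: (m,n)=(-6,-18) → π∥ = -6-18·β ≈ -65.44996, π⊥ = -6-18·β' ≈ -0.55004 ∉ [-0.1, 0.9) ⇒ out
candidate 9: (m,n)=(-8,-8) → π∥ = -8-8·β ≈ -34.42221, π⊥ = -8-8·β' ≈ -5.57779 ∉ [-0.1, 0.9) ⇒ out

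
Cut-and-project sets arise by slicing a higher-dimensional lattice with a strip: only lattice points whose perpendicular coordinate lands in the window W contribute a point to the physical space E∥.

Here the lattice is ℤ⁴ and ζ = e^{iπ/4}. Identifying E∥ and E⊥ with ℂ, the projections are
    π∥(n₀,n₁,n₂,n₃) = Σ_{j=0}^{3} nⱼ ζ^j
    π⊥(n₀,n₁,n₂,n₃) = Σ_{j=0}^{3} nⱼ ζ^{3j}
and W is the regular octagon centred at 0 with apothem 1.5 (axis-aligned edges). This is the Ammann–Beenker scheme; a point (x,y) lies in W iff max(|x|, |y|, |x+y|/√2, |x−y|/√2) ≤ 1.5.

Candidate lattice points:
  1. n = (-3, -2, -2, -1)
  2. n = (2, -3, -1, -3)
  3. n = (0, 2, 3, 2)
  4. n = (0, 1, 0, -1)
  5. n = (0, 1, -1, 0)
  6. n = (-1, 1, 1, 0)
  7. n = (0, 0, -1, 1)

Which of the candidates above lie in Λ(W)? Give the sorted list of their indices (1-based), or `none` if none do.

Internal map: ζ^{3j} for j=0..3 gives (1,0), (−√2/2,√2/2), (0,−1), (√2/2,√2/2).
candidate 1: n = (-3, -2, -2, -1) → π⊥ ≈ (-2.29289, -0.12132); max(|x|,|y|,|x±y|/√2) = 2.29289 > 1.5 ⇒ ∉ W
candidate 2: n = (2, -3, -1, -3) → π⊥ ≈ (+2.00000, -3.24264); max(|x|,|y|,|x±y|/√2) = 3.70711 > 1.5 ⇒ ∉ W
candidate 3: n = (0, 2, 3, 2) → π⊥ ≈ (+0.00000, -0.17157); max(|x|,|y|,|x±y|/√2) = 0.17157 ≤ 1.5 ⇒ ∈ W
candidate 4: n = (0, 1, 0, -1) → π⊥ ≈ (-1.41421, +0.00000); max(|x|,|y|,|x±y|/√2) = 1.41421 ≤ 1.5 ⇒ ∈ W
candidate 5: n = (0, 1, -1, 0) → π⊥ ≈ (-0.70711, +1.70711); max(|x|,|y|,|x±y|/√2) = 1.70711 > 1.5 ⇒ ∉ W
candidate 6: n = (-1, 1, 1, 0) → π⊥ ≈ (-1.70711, -0.29289); max(|x|,|y|,|x±y|/√2) = 1.70711 > 1.5 ⇒ ∉ W
candidate 7: n = (0, 0, -1, 1) → π⊥ ≈ (+0.70711, +1.70711); max(|x|,|y|,|x±y|/√2) = 1.70711 > 1.5 ⇒ ∉ W

3, 4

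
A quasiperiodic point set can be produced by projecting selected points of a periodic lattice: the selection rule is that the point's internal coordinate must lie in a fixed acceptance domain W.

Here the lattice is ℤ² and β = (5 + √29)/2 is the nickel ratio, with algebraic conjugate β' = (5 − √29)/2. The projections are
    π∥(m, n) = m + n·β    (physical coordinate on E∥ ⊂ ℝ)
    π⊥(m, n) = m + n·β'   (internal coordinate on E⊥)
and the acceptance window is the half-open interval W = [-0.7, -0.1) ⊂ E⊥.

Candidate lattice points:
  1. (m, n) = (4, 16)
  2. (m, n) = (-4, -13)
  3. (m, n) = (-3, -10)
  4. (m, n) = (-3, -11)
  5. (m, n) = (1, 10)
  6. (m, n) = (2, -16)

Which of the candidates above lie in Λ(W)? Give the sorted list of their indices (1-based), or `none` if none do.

none

β' = (5−√29)/2 ≈ -0.192582.
candidate 1: (m,n)=(4,16) → π∥ = 4+16·β ≈ 87.081318, π⊥ = 4+16·β' ≈ 0.918682 ∉ [-0.7, -0.1) ⇒ out
candidate 2: (m,n)=(-4,-13) → π∥ = -4-13·β ≈ -71.503571, π⊥ = -4-13·β' ≈ -1.496429 ∉ [-0.7, -0.1) ⇒ out
candidate 3: (m,n)=(-3,-10) → π∥ = -3-10·β ≈ -54.925824, π⊥ = -3-10·β' ≈ -1.074176 ∉ [-0.7, -0.1) ⇒ out
candidate 4: (m,n)=(-3,-11) → π∥ = -3-11·β ≈ -60.118406, π⊥ = -3-11·β' ≈ -0.881594 ∉ [-0.7, -0.1) ⇒ out
candidate 5: (m,n)=(1,10) → π∥ = 1+10·β ≈ 52.925824, π⊥ = 1+10·β' ≈ -0.925824 ∉ [-0.7, -0.1) ⇒ out
candidate 6: (m,n)=(2,-16) → π∥ = 2-16·β ≈ -81.081318, π⊥ = 2-16·β' ≈ 5.081318 ∉ [-0.7, -0.1) ⇒ out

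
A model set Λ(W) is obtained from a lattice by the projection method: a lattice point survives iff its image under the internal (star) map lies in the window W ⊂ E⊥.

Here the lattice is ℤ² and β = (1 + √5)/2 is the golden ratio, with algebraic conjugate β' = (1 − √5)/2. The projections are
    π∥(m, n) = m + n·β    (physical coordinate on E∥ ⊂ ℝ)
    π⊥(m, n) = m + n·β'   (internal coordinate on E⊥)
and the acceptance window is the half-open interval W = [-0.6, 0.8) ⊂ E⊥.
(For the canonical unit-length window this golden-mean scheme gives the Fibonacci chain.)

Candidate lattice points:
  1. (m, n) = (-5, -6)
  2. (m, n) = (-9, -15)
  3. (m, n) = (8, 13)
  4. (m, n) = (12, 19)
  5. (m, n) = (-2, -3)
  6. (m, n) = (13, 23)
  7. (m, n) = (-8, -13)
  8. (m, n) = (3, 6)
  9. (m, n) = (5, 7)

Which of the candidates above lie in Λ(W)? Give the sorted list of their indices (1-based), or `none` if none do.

Numerically β ≈ 1.6180 and β' = −1/β ≈ -0.6180.
[1] lift (-5,-6): star map gives -1.2918; window check -0.6 ≤ -1.2918 < 0.8 is false → out
[2] lift (-9,-15): star map gives 0.2705; window check -0.6 ≤ 0.2705 < 0.8 is true → IN Λ
[3] lift (8,13): star map gives -0.0344; window check -0.6 ≤ -0.0344 < 0.8 is true → IN Λ
[4] lift (12,19): star map gives 0.2574; window check -0.6 ≤ 0.2574 < 0.8 is true → IN Λ
[5] lift (-2,-3): star map gives -0.1459; window check -0.6 ≤ -0.1459 < 0.8 is true → IN Λ
[6] lift (13,23): star map gives -1.2148; window check -0.6 ≤ -1.2148 < 0.8 is false → out
[7] lift (-8,-13): star map gives 0.0344; window check -0.6 ≤ 0.0344 < 0.8 is true → IN Λ
[8] lift (3,6): star map gives -0.7082; window check -0.6 ≤ -0.7082 < 0.8 is false → out
[9] lift (5,7): star map gives 0.6738; window check -0.6 ≤ 0.6738 < 0.8 is true → IN Λ

2, 3, 4, 5, 7, 9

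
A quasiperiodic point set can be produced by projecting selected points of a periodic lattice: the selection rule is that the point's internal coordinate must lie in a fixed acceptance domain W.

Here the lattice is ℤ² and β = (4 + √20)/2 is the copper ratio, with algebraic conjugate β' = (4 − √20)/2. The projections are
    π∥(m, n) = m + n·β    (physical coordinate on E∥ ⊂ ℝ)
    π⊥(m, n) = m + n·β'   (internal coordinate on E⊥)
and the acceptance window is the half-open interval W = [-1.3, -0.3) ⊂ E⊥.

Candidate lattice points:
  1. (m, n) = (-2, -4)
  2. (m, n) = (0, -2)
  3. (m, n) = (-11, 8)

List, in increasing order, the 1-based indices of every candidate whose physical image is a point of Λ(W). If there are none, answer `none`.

1

Compute β' = (4−√20)/2 = -0.23607, so π⊥(m,n) = m -0.23607·n.
[1] lift (-2,-4): star map gives -1.05573; window check -1.3 ≤ -1.05573 < -0.3 is true → IN Λ
[2] lift (0,-2): star map gives 0.47214; window check -1.3 ≤ 0.47214 < -0.3 is false → out
[3] lift (-11,8): star map gives -12.88854; window check -1.3 ≤ -12.88854 < -0.3 is false → out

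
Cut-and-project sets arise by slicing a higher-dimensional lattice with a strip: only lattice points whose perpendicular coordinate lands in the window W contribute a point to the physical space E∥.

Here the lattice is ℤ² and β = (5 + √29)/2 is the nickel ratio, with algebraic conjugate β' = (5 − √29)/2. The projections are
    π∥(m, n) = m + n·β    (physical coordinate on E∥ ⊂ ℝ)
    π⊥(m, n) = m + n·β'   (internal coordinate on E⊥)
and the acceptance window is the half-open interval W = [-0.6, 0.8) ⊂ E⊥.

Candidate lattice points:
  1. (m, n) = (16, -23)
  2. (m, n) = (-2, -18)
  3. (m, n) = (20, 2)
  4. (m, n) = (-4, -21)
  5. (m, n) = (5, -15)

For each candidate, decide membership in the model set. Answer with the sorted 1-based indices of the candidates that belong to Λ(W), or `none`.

4

Compute β' = (5−√29)/2 = -0.19258, so π⊥(m,n) = m -0.19258·n.
candidate 1: (m,n)=(16,-23) → π∥ = 16-23·β ≈ -103.42940, π⊥ = 16-23·β' ≈ 20.42940 ∉ [-0.6, 0.8) ⇒ out
candidate 2: (m,n)=(-2,-18) → π∥ = -2-18·β ≈ -95.46648, π⊥ = -2-18·β' ≈ 1.46648 ∉ [-0.6, 0.8) ⇒ out
candidate 3: (m,n)=(20,2) → π∥ = 20+2·β ≈ 30.38516, π⊥ = 20+2·β' ≈ 19.61484 ∉ [-0.6, 0.8) ⇒ out
candidate 4: (m,n)=(-4,-21) → π∥ = -4-21·β ≈ -113.04423, π⊥ = -4-21·β' ≈ 0.04423 ∈ [-0.6, 0.8) ⇒ IN Λ
candidate 5: (m,n)=(5,-15) → π∥ = 5-15·β ≈ -72.88874, π⊥ = 5-15·β' ≈ 7.88874 ∉ [-0.6, 0.8) ⇒ out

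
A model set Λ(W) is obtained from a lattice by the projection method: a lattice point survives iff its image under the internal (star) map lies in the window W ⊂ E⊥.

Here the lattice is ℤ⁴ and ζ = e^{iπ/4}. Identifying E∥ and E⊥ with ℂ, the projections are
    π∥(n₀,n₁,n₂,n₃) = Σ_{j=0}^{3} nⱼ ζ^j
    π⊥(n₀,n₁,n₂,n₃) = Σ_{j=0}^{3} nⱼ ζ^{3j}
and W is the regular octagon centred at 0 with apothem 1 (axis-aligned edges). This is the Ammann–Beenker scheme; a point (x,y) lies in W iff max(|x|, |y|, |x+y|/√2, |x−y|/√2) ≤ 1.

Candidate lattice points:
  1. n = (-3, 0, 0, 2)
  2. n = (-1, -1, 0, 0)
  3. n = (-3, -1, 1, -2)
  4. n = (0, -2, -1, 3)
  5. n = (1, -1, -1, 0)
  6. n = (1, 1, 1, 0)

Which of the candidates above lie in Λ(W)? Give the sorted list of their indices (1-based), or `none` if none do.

2, 6

With ζ = e^{iπ/4} the internal vectors are ζ^0,ζ^3,ζ^6,ζ^9.
candidate 1: n = (-3, 0, 0, 2) → π⊥ ≈ (-1.585786, +1.414214); max(|x|,|y|,|x±y|/√2) = 2.121320 > 1 ⇒ ∉ W
candidate 2: n = (-1, -1, 0, 0) → π⊥ ≈ (-0.292893, -0.707107); max(|x|,|y|,|x±y|/√2) = 0.707107 ≤ 1 ⇒ ∈ W
candidate 3: n = (-3, -1, 1, -2) → π⊥ ≈ (-3.707107, -3.121320); max(|x|,|y|,|x±y|/√2) = 4.828427 > 1 ⇒ ∉ W
candidate 4: n = (0, -2, -1, 3) → π⊥ ≈ (+3.535534, +1.707107); max(|x|,|y|,|x±y|/√2) = 3.707107 > 1 ⇒ ∉ W
candidate 5: n = (1, -1, -1, 0) → π⊥ ≈ (+1.707107, +0.292893); max(|x|,|y|,|x±y|/√2) = 1.707107 > 1 ⇒ ∉ W
candidate 6: n = (1, 1, 1, 0) → π⊥ ≈ (+0.292893, -0.292893); max(|x|,|y|,|x±y|/√2) = 0.414214 ≤ 1 ⇒ ∈ W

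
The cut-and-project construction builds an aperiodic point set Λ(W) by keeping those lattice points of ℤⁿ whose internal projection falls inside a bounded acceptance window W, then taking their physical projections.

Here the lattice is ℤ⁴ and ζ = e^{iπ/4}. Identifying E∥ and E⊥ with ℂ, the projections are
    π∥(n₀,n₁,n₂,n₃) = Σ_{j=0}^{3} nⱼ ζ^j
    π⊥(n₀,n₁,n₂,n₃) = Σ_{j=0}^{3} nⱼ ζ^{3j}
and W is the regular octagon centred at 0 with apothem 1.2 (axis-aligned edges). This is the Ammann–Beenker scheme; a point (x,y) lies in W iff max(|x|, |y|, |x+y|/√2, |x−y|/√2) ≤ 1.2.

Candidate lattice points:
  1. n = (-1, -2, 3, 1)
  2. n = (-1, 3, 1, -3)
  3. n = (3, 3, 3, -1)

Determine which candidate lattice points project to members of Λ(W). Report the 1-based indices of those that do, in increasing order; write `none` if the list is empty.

none

Internal map: ζ^{3j} for j=0..3 gives (1,0), (−√2/2,√2/2), (0,−1), (√2/2,√2/2).
#1 (-1, -2, 3, 1): internal (1.121320, -3.707107); octagon support 3.707107 vs apothem 1.2 → ∉ W
#2 (-1, 3, 1, -3): internal (-5.242641, -1.000000); octagon support 5.242641 vs apothem 1.2 → ∉ W
#3 (3, 3, 3, -1): internal (0.171573, -1.585786); octagon support 1.585786 vs apothem 1.2 → ∉ W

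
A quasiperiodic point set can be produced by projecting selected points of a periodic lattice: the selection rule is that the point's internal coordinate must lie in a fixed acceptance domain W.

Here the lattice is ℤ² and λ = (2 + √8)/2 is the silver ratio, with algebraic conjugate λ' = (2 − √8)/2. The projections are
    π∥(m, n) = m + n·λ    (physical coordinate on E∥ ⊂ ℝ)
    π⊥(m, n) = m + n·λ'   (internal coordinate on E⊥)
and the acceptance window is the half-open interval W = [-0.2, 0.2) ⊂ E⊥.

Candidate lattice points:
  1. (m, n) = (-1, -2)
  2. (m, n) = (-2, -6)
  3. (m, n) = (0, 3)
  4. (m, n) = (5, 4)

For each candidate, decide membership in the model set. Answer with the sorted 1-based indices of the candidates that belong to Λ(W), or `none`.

λ' = (2−√8)/2 ≈ -0.414214.
candidate 1: (m,n)=(-1,-2) → π∥ = -1-2·λ ≈ -5.828427, π⊥ = -1-2·λ' ≈ -0.171573 ∈ [-0.2, 0.2) ⇒ IN Λ
candidate 2: (m,n)=(-2,-6) → π∥ = -2-6·λ ≈ -16.485281, π⊥ = -2-6·λ' ≈ 0.485281 ∉ [-0.2, 0.2) ⇒ out
candidate 3: (m,n)=(0,3) → π∥ = 0+3·λ ≈ 7.242641, π⊥ = 0+3·λ' ≈ -1.242641 ∉ [-0.2, 0.2) ⇒ out
candidate 4: (m,n)=(5,4) → π∥ = 5+4·λ ≈ 14.656854, π⊥ = 5+4·λ' ≈ 3.343146 ∉ [-0.2, 0.2) ⇒ out

1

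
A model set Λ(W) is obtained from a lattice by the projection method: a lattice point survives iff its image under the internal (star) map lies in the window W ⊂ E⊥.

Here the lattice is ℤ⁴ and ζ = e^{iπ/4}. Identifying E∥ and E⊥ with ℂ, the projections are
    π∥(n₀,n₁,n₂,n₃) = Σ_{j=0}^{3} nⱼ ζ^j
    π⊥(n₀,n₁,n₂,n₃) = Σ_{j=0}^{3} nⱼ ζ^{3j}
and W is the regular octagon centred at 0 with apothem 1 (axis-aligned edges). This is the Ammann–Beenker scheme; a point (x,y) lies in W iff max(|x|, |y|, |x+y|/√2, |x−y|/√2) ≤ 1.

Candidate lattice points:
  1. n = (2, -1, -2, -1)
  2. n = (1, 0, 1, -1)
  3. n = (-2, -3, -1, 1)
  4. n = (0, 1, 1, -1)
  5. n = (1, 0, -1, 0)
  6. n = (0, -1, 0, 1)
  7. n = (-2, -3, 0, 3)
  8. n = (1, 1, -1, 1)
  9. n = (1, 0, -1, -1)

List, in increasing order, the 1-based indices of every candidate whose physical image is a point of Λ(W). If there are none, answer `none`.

3, 9

Internal map: ζ^{3j} for j=0..3 gives (1,0), (−√2/2,√2/2), (0,−1), (√2/2,√2/2).
#1 (2, -1, -2, -1): internal (2.000000, 0.585786); octagon support 2.000000 vs apothem 1 → ∉ W
#2 (1, 0, 1, -1): internal (0.292893, -1.707107); octagon support 1.707107 vs apothem 1 → ∉ W
#3 (-2, -3, -1, 1): internal (0.828427, -0.414214); octagon support 0.878680 vs apothem 1 → ∈ W
#4 (0, 1, 1, -1): internal (-1.414214, -1.000000); octagon support 1.707107 vs apothem 1 → ∉ W
#5 (1, 0, -1, 0): internal (1.000000, 1.000000); octagon support 1.414214 vs apothem 1 → ∉ W
#6 (0, -1, 0, 1): internal (1.414214, 0.000000); octagon support 1.414214 vs apothem 1 → ∉ W
#7 (-2, -3, 0, 3): internal (2.242641, 0.000000); octagon support 2.242641 vs apothem 1 → ∉ W
#8 (1, 1, -1, 1): internal (1.000000, 2.414214); octagon support 2.414214 vs apothem 1 → ∉ W
#9 (1, 0, -1, -1): internal (0.292893, 0.292893); octagon support 0.414214 vs apothem 1 → ∈ W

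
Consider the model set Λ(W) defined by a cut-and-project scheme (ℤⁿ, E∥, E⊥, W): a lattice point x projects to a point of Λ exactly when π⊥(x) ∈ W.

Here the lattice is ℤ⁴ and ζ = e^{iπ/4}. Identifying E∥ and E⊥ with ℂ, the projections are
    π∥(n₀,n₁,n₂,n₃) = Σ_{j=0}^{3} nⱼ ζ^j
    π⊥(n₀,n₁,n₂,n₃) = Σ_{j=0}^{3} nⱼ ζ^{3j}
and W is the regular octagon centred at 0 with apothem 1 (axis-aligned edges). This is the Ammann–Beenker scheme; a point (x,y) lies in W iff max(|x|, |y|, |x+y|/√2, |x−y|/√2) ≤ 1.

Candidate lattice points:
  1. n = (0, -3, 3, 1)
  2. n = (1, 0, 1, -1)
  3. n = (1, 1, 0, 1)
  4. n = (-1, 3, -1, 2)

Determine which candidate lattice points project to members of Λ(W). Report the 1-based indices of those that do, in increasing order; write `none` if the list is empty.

Internal map: ζ^{3j} for j=0..3 gives (1,0), (−√2/2,√2/2), (0,−1), (√2/2,√2/2).
#1 (0, -3, 3, 1): internal (2.828427, -4.414214); octagon support 5.121320 vs apothem 1 → ∉ W
#2 (1, 0, 1, -1): internal (0.292893, -1.707107); octagon support 1.707107 vs apothem 1 → ∉ W
#3 (1, 1, 0, 1): internal (1.000000, 1.414214); octagon support 1.707107 vs apothem 1 → ∉ W
#4 (-1, 3, -1, 2): internal (-1.707107, 4.535534); octagon support 4.535534 vs apothem 1 → ∉ W

none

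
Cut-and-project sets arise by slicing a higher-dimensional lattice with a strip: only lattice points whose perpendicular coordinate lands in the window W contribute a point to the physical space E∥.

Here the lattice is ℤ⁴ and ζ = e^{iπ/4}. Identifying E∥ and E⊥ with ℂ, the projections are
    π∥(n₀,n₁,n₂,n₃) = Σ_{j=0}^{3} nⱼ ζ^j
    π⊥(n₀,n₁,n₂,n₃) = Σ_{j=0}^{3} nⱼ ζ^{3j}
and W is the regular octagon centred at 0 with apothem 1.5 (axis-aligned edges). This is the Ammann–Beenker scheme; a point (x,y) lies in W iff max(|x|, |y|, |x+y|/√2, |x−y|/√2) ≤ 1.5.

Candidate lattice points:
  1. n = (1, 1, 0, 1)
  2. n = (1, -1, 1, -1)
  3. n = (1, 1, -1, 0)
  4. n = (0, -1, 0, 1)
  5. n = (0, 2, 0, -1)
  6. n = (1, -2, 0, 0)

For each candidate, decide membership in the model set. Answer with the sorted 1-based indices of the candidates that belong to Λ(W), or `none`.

Internal map: ζ^{3j} for j=0..3 gives (1,0), (−√2/2,√2/2), (0,−1), (√2/2,√2/2).
candidate 1: n = (1, 1, 0, 1) → π⊥ ≈ (+1.0000, +1.4142); max(|x|,|y|,|x±y|/√2) = 1.7071 > 1.5 ⇒ ∉ W
candidate 2: n = (1, -1, 1, -1) → π⊥ ≈ (+1.0000, -2.4142); max(|x|,|y|,|x±y|/√2) = 2.4142 > 1.5 ⇒ ∉ W
candidate 3: n = (1, 1, -1, 0) → π⊥ ≈ (+0.2929, +1.7071); max(|x|,|y|,|x±y|/√2) = 1.7071 > 1.5 ⇒ ∉ W
candidate 4: n = (0, -1, 0, 1) → π⊥ ≈ (+1.4142, +0.0000); max(|x|,|y|,|x±y|/√2) = 1.4142 ≤ 1.5 ⇒ ∈ W
candidate 5: n = (0, 2, 0, -1) → π⊥ ≈ (-2.1213, +0.7071); max(|x|,|y|,|x±y|/√2) = 2.1213 > 1.5 ⇒ ∉ W
candidate 6: n = (1, -2, 0, 0) → π⊥ ≈ (+2.4142, -1.4142); max(|x|,|y|,|x±y|/√2) = 2.7071 > 1.5 ⇒ ∉ W

4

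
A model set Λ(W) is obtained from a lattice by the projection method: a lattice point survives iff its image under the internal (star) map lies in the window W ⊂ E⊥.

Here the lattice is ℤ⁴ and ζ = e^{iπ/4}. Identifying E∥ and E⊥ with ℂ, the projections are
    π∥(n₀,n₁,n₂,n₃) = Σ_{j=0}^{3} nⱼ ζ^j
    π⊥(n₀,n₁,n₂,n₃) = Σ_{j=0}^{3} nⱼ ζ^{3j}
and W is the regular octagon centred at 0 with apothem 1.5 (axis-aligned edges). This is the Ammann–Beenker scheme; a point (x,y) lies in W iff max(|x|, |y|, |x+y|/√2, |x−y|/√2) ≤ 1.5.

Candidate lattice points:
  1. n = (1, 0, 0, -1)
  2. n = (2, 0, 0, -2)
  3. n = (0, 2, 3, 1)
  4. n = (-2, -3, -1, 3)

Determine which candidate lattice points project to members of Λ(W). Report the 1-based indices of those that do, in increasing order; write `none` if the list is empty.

With ζ = e^{iπ/4} the internal vectors are ζ^0,ζ^3,ζ^6,ζ^9.
candidate 1: n = (1, 0, 0, -1) → π⊥ ≈ (+0.29289, -0.70711); max(|x|,|y|,|x±y|/√2) = 0.70711 ≤ 1.5 ⇒ ∈ W
candidate 2: n = (2, 0, 0, -2) → π⊥ ≈ (+0.58579, -1.41421); max(|x|,|y|,|x±y|/√2) = 1.41421 ≤ 1.5 ⇒ ∈ W
candidate 3: n = (0, 2, 3, 1) → π⊥ ≈ (-0.70711, -0.87868); max(|x|,|y|,|x±y|/√2) = 1.12132 ≤ 1.5 ⇒ ∈ W
candidate 4: n = (-2, -3, -1, 3) → π⊥ ≈ (+2.24264, +1.00000); max(|x|,|y|,|x±y|/√2) = 2.29289 > 1.5 ⇒ ∉ W

1, 2, 3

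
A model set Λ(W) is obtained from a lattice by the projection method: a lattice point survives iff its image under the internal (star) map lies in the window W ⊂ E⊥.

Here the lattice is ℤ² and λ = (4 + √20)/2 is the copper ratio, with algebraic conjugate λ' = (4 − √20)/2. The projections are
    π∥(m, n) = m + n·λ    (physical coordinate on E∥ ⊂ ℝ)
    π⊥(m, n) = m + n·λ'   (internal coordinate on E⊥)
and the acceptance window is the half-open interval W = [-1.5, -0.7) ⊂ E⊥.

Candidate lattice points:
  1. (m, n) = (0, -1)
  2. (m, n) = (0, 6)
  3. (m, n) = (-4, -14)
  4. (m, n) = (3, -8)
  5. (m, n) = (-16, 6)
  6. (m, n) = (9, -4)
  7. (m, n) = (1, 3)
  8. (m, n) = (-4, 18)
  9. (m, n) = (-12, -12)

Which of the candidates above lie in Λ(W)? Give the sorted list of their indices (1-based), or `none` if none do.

2

Compute λ' = (4−√20)/2 = -0.23607, so π⊥(m,n) = m -0.23607·n.
#1 (0,-1): internal coord 0 + (-1)·λ' = +0.23607; +0.23607 ∉ [-1.5, -0.7) → out
#2 (0,6): internal coord 0 + (6)·λ' = -1.41641; -1.41641 ∈ [-1.5, -0.7) → IN Λ
#3 (-4,-14): internal coord -4 + (-14)·λ' = -0.69505; -0.69505 ∉ [-1.5, -0.7) → out
#4 (3,-8): internal coord 3 + (-8)·λ' = +4.88854; +4.88854 ∉ [-1.5, -0.7) → out
#5 (-16,6): internal coord -16 + (6)·λ' = -17.41641; -17.41641 ∉ [-1.5, -0.7) → out
#6 (9,-4): internal coord 9 + (-4)·λ' = +9.94427; +9.94427 ∉ [-1.5, -0.7) → out
#7 (1,3): internal coord 1 + (3)·λ' = +0.29180; +0.29180 ∉ [-1.5, -0.7) → out
#8 (-4,18): internal coord -4 + (18)·λ' = -8.24922; -8.24922 ∉ [-1.5, -0.7) → out
#9 (-12,-12): internal coord -12 + (-12)·λ' = -9.16718; -9.16718 ∉ [-1.5, -0.7) → out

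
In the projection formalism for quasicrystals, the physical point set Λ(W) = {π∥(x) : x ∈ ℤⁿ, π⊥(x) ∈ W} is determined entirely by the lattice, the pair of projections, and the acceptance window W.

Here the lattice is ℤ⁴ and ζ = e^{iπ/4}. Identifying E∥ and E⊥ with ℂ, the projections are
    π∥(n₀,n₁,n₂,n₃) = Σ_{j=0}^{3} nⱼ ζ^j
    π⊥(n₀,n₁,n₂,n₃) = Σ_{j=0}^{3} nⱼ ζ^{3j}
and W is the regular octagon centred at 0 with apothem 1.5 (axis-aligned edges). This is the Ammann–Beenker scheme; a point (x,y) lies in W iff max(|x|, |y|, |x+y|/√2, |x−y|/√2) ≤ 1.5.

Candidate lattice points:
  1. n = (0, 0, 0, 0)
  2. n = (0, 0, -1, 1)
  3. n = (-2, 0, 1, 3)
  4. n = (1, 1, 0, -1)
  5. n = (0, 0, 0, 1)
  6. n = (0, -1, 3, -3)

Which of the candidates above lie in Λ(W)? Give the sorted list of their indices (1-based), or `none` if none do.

Internal map: ζ^{3j} for j=0..3 gives (1,0), (−√2/2,√2/2), (0,−1), (√2/2,√2/2).
#1 (0, 0, 0, 0): internal (0.000000, 0.000000); octagon support 0.000000 vs apothem 1.5 → ∈ W
#2 (0, 0, -1, 1): internal (0.707107, 1.707107); octagon support 1.707107 vs apothem 1.5 → ∉ W
#3 (-2, 0, 1, 3): internal (0.121320, 1.121320); octagon support 1.121320 vs apothem 1.5 → ∈ W
#4 (1, 1, 0, -1): internal (-0.414214, 0.000000); octagon support 0.414214 vs apothem 1.5 → ∈ W
#5 (0, 0, 0, 1): internal (0.707107, 0.707107); octagon support 1.000000 vs apothem 1.5 → ∈ W
#6 (0, -1, 3, -3): internal (-1.414214, -5.828427); octagon support 5.828427 vs apothem 1.5 → ∉ W

1, 3, 4, 5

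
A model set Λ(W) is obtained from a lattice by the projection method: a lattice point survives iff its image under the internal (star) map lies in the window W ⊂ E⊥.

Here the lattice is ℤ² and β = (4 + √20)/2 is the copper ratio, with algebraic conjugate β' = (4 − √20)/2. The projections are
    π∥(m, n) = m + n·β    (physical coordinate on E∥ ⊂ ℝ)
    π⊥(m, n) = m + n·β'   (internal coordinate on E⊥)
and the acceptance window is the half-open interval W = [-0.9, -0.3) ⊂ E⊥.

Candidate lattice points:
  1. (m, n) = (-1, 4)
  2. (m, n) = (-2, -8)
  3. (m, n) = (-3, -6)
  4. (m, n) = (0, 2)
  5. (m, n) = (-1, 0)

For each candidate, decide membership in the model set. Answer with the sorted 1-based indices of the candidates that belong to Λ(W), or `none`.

4

β' = (4−√20)/2 ≈ -0.236068.
#1 (-1,4): internal coord -1 + (4)·β' = -1.944272; -1.944272 ∉ [-0.9, -0.3) → out
#2 (-2,-8): internal coord -2 + (-8)·β' = -0.111456; -0.111456 ∉ [-0.9, -0.3) → out
#3 (-3,-6): internal coord -3 + (-6)·β' = -1.583592; -1.583592 ∉ [-0.9, -0.3) → out
#4 (0,2): internal coord 0 + (2)·β' = -0.472136; -0.472136 ∈ [-0.9, -0.3) → IN Λ
#5 (-1,0): internal coord -1 + (0)·β' = -1.000000; -1.000000 ∉ [-0.9, -0.3) → out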